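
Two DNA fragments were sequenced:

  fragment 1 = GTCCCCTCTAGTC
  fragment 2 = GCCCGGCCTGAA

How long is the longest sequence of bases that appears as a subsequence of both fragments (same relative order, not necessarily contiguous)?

Pick G (fragment 1 #1, fragment 2 #1) → C (fragment 1 #3, fragment 2 #2) → C (fragment 1 #4, fragment 2 #3) → C (fragment 1 #5, fragment 2 #4) → C (fragment 1 #6, fragment 2 #7) → C (fragment 1 #8, fragment 2 #8) → T (fragment 1 #9, fragment 2 #9) → A (fragment 1 #10, fragment 2 #12); all 8 bases appear in both, in order. dp[13][12] = 8 confirms this is the maximum.

8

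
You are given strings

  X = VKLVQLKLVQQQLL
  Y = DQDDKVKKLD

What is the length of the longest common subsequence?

4

One common subsequence of length 4: V (X #1, Y #6), K (X #2, Y #7), K (X #7, Y #8), L (X #8, Y #9), and the DP table's final entry dp[14][10] is also 4, so no common subsequence is longer.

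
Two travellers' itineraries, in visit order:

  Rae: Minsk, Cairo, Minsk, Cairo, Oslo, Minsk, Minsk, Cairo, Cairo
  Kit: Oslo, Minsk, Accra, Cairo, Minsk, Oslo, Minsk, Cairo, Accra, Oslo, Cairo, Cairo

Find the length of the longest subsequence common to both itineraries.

7

Taking Minsk (Rae #1, Kit #2) → Cairo (Rae #2, Kit #4) → Minsk (Rae #3, Kit #7) → Cairo (Rae #4, Kit #8) → Oslo (Rae #5, Kit #10) → Cairo (Rae #8, Kit #11) → Cairo (Rae #9, Kit #12) gives a common subsequence of length 7. The LCS DP gives dp[9][12] = 7, so this is optimal.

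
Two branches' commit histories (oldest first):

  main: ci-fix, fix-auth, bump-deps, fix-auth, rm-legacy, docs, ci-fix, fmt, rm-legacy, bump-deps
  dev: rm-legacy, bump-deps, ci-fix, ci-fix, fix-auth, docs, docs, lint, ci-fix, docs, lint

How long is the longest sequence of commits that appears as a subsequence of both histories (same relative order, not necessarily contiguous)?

Taking ci-fix at main[1]=dev[4]; then fix-auth at main[2]=dev[5]; then docs at main[6]=dev[7]; then ci-fix at main[7]=dev[9] gives a common subsequence of length 4. The LCS DP gives dp[10][11] = 4, so this is optimal.

4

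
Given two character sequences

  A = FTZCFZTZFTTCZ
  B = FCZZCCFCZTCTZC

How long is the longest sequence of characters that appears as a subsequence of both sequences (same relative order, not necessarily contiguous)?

8

Match F at A[1]=B[1], then Z at A[3]=B[4], then C at A[4]=B[6], then F at A[5]=B[7], then Z at A[6]=B[9], then T at A[7]=B[12], then Z at A[8]=B[13], then C at A[12]=B[14] — 8 characters in the same relative order in both. dp[13][14] = 8 confirms this is the maximum.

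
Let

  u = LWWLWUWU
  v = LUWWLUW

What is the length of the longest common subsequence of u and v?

Match L at u[1]=v[1] → W at u[2]=v[3] → W at u[3]=v[4] → L at u[4]=v[5] → U at u[6]=v[6] → W at u[7]=v[7] — 6 characters in the same relative order in both. dp[8][7] = 6 confirms this is the maximum.

6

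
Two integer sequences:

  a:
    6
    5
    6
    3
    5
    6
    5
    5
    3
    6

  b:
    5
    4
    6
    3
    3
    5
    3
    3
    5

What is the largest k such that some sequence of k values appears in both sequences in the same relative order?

5

Pick 5 [2,1] → 6 [3,3] → 3 [4,5] → 5 [5,6] → 5 [8,9]; all 5 values appear in both, in order. Since dp[10][9] = 5, nothing longer is possible.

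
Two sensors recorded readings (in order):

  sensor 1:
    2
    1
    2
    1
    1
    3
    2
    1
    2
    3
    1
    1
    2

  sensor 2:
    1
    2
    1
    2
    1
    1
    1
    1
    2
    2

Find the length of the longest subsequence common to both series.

8

Match 2 [1,2]; then 1 [2,3]; then 2 [3,4]; then 1 [4,6]; then 1 [5,7]; then 1 [8,8]; then 2 [9,9]; then 2 [13,10] — 8 values in the same relative order in both. dp[13][10] = 8 confirms this is the maximum.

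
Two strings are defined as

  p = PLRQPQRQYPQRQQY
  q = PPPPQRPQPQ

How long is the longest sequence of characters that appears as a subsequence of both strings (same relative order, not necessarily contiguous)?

Pick P [1,3]; then P [5,4]; then Q [6,5]; then R [7,6]; then Q [8,8]; then P [10,9]; then Q [14,10]; all 7 characters appear in both, in order. Since dp[15][10] = 7, nothing longer is possible.

7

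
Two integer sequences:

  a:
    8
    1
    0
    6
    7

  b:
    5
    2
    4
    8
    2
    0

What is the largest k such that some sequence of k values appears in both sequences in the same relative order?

Taking 8 at a[1]=b[4] → 0 at a[3]=b[6] gives a common subsequence of length 2, and the DP table's final entry dp[5][6] is also 2, so no common subsequence is longer.

2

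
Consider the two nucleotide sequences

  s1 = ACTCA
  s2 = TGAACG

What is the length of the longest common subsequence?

2

Taking A [1,4], C [2,5] gives a common subsequence of length 2, and the DP table's final entry dp[5][6] is also 2, so no common subsequence is longer.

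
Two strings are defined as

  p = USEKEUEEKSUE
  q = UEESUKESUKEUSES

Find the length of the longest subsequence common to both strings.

One common subsequence of length 8: U (p #1, q #1); then S (p #2, q #4); then E (p #3, q #7); then K (p #4, q #10); then E (p #5, q #11); then U (p #6, q #12); then E (p #8, q #14); then S (p #10, q #15). The LCS DP gives dp[12][15] = 8, so this is optimal.

8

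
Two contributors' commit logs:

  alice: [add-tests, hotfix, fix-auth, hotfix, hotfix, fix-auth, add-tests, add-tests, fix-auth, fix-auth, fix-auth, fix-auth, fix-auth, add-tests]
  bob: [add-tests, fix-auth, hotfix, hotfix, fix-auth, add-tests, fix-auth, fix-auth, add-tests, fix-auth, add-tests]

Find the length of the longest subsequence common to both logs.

10

Taking add-tests at alice[1]=bob[1], then fix-auth at alice[3]=bob[2], then hotfix at alice[4]=bob[3], then hotfix at alice[5]=bob[4], then fix-auth at alice[6]=bob[5], then add-tests at alice[8]=bob[6], then fix-auth at alice[9]=bob[7], then fix-auth at alice[10]=bob[8], then fix-auth at alice[13]=bob[10], then add-tests at alice[14]=bob[11] gives a common subsequence of length 10. dp[14][11] = 10 confirms this is the maximum.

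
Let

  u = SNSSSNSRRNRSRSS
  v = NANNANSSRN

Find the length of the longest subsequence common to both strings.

5

Match N [2,6], S [5,7], S [7,8], R [9,9], N [10,10] — 5 characters in the same relative order in both. Since dp[15][10] = 5, nothing longer is possible.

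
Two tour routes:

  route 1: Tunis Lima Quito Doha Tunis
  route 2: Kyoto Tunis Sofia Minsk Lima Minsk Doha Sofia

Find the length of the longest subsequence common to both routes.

Taking Tunis (route 1 #1, route 2 #2), then Lima (route 1 #2, route 2 #5), then Doha (route 1 #4, route 2 #7) gives a common subsequence of length 3. dp[5][8] = 3 confirms this is the maximum.

3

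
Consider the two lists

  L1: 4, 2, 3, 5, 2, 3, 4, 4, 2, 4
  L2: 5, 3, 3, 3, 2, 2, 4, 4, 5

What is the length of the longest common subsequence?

4

One common subsequence of length 4: 2 at L1[2]=L2[5] → 2 at L1[5]=L2[6] → 4 at L1[7]=L2[7] → 4 at L1[8]=L2[8]. Since dp[10][9] = 4, nothing longer is possible.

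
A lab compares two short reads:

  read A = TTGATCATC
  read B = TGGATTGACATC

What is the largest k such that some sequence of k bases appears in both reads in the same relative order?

8

Pick T [1,5] → T [2,6] → G [3,7] → A [4,8] → C [6,9] → A [7,10] → T [8,11] → C [9,12]; all 8 bases appear in both, in order, and the DP table's final entry dp[9][12] is also 8, so no common subsequence is longer.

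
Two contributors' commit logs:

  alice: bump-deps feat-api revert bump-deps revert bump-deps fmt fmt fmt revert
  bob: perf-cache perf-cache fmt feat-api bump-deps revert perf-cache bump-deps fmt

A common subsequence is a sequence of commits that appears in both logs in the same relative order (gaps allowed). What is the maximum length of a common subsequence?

5

Taking feat-api at alice[2]=bob[4]; then bump-deps at alice[4]=bob[5]; then revert at alice[5]=bob[6]; then bump-deps at alice[6]=bob[8]; then fmt at alice[9]=bob[9] gives a common subsequence of length 5. Since dp[10][9] = 5, nothing longer is possible.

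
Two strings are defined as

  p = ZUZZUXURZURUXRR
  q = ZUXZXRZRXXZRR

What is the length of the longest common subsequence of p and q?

Taking Z (p #1, q #1), U (p #2, q #2), Z (p #4, q #4), X (p #6, q #5), R (p #8, q #6), Z (p #9, q #7), R (p #11, q #8), X (p #13, q #10), R (p #14, q #12), R (p #15, q #13) gives a common subsequence of length 10. dp[15][13] = 10 confirms this is the maximum.

10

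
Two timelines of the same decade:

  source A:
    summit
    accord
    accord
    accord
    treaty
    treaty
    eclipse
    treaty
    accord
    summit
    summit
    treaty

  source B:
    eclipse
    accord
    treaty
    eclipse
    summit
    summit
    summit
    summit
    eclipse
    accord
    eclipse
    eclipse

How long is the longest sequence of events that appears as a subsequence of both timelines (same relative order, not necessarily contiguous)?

Pick accord (source A #4, source B #2), treaty (source A #6, source B #3), eclipse (source A #7, source B #4), summit (source A #10, source B #7), summit (source A #11, source B #8); all 5 events appear in both, in order. dp[12][12] = 5 confirms this is the maximum.

5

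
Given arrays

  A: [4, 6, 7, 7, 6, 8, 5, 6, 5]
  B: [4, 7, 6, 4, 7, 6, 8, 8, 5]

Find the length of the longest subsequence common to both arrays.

Taking 4 [1,1], 6 [2,3], 7 [4,5], 6 [5,6], 8 [6,8], 5 [9,9] gives a common subsequence of length 6. Since dp[9][9] = 6, nothing longer is possible.

6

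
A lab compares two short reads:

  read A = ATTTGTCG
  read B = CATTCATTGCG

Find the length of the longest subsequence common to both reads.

Let dp[i][j] be the LCS length of the first i bases of read A and the first j bases of read B. dp[i][j] = dp[i-1][j-1]+1 when the i-th and j-th bases match, else max(dp[i-1][j], dp[i][j-1]).
    ·  C  A  T  T  C  A  T  T  G  C  G
 ·  0  0  0  0  0  0  0  0  0  0  0  0
 A  0  0  1  1  1  1  1  1  1  1  1  1
 T  0  0  1  2  2  2  2  2  2  2  2  2
 T  0  0  1  2  3  3  3  3  3  3  3  3
 T  0  0  1  2  3  3  3  4  4  4  4  4
 G  0  0  1  2  3  3  3  4  4  5  5  5
 T  0  0  1  2  3  3  3  4  5  5  5  5
 C  0  1  1  2  3  4  4  4  5  5  6  6
 G  0  1  1  2  3  4  4  4  5  6  6  7
dp[8][11] = 7. One LCS (by backtracking along matches): ATTTGCG.

7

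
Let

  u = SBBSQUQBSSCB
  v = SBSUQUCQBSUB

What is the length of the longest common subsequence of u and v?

Let dp[i][j] be the LCS length of the first i characters of u and the first j characters of v. dp[i][j] = dp[i-1][j-1]+1 when the i-th and j-th characters match, else max(dp[i-1][j], dp[i][j-1]).
    ·  S  B  S  U  Q  U  C  Q  B  S  U  B
 ·  0  0  0  0  0  0  0  0  0  0  0  0  0
 S  0  1  1  1  1  1  1  1  1  1  1  1  1
 B  0  1  2  2  2  2  2  2  2  2  2  2  2
 B  0  1  2  2  2  2  2  2  2  3  3  3  3
 S  0  1  2  3  3  3  3  3  3  3  4  4  4
 Q  0  1  2  3  3  4  4  4  4  4  4  4  4
 U  0  1  2  3  4  4  5  5  5  5  5  5  5
 Q  0  1  2  3  4  5  5  5  6  6  6  6  6
 B  0  1  2  3  4  5  5  5  6  7  7  7  7
 S  0  1  2  3  4  5  5  5  6  7  8  8  8
 S  0  1  2  3  4  5  5  5  6  7  8  8  8
 C  0  1  2  3  4  5  5  6  6  7  8  8  8
 B  0  1  2  3  4  5  5  6  6  7  8  8  9
dp[12][12] = 9. One LCS (by backtracking along matches): SBSQUQBSB.

9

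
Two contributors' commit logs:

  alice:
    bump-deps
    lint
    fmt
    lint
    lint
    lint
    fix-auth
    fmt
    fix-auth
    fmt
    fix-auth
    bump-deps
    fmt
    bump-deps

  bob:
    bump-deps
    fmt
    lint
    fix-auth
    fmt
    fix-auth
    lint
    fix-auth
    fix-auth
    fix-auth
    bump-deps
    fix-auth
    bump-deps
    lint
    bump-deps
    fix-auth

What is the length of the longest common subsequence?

9

Pick bump-deps [1,1], lint [2,3], fmt [3,5], lint [4,7], fix-auth [7,9], fix-auth [9,10], fix-auth [11,12], bump-deps [12,13], bump-deps [14,15]; all 9 commits appear in both, in order. Since dp[14][16] = 9, nothing longer is possible.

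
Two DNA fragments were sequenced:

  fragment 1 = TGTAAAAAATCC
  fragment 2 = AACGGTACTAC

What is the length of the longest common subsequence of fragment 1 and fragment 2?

5

One common subsequence of length 5: G at fragment 1[2]=fragment 2[5] → T at fragment 1[3]=fragment 2[6] → A at fragment 1[4]=fragment 2[7] → A at fragment 1[9]=fragment 2[10] → C at fragment 1[12]=fragment 2[11]. dp[12][11] = 5 confirms this is the maximum.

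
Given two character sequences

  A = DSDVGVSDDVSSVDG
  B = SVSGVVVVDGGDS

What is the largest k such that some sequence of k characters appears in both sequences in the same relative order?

Match S (A #2, B #1); then V (A #4, B #2); then G (A #5, B #4); then V (A #6, B #6); then V (A #10, B #7); then V (A #13, B #8); then D (A #14, B #9); then G (A #15, B #11) — 8 characters in the same relative order in both, and the DP table's final entry dp[15][13] is also 8, so no common subsequence is longer.

8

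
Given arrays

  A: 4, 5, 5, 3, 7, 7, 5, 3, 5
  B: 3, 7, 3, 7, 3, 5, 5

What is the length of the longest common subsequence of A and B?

5

Let dp[i][j] be the LCS length of the first i values of A and the first j values of B. dp[i][j] = dp[i-1][j-1]+1 when the i-th and j-th values match, else max(dp[i-1][j], dp[i][j-1]).
    ·  3  7  3  7  3  5  5
 ·  0  0  0  0  0  0  0  0
 4  0  0  0  0  0  0  0  0
 5  0  0  0  0  0  0  1  1
 5  0  0  0  0  0  0  1  2
 3  0  1  1  1  1  1  1  2
 7  0  1  2  2  2  2  2  2
 7  0  1  2  2  3  3  3  3
 5  0  1  2  2  3  3  4  4
 3  0  1  2  3  3  4  4  4
 5  0  1  2  3  3  4  5  5
dp[9][7] = 5. One LCS (by backtracking along matches): 3, 7, 7, 5, 5.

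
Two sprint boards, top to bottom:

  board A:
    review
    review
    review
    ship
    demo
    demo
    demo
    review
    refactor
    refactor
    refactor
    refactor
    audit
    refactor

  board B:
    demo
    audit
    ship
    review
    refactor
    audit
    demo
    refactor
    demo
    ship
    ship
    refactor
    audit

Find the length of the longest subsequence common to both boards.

Match ship at board A[4]=board B[3] → review at board A[8]=board B[4] → refactor at board A[9]=board B[5] → refactor at board A[10]=board B[8] → refactor at board A[12]=board B[12] → audit at board A[13]=board B[13] — 6 tasks in the same relative order in both. dp[14][13] = 6 confirms this is the maximum.

6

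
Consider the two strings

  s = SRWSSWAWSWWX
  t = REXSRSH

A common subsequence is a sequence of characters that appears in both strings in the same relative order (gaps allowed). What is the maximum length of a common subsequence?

3

Taking S (s #1, t #4), R (s #2, t #5), S (s #4, t #6) gives a common subsequence of length 3. dp[12][7] = 3 confirms this is the maximum.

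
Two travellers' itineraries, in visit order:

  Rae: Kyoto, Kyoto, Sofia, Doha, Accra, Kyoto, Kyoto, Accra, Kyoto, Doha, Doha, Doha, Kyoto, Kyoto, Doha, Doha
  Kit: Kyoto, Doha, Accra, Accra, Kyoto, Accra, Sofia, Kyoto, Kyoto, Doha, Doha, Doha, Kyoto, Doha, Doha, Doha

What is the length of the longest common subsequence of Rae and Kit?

12

Pick Kyoto at Rae[2]=Kit[1], then Doha at Rae[4]=Kit[2], then Accra at Rae[5]=Kit[4], then Kyoto at Rae[6]=Kit[5], then Kyoto at Rae[7]=Kit[8], then Kyoto at Rae[9]=Kit[9], then Doha at Rae[10]=Kit[10], then Doha at Rae[11]=Kit[11], then Doha at Rae[12]=Kit[12], then Kyoto at Rae[13]=Kit[13], then Doha at Rae[15]=Kit[15], then Doha at Rae[16]=Kit[16]; all 12 stops appear in both, in order. Since dp[16][16] = 12, nothing longer is possible.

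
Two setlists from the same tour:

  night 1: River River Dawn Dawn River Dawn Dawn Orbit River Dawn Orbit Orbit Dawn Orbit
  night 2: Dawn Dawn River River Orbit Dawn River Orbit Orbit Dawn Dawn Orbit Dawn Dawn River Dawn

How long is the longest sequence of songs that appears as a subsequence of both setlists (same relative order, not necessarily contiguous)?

Pick River [1,3], then River [2,4], then Dawn [4,6], then River [5,7], then Dawn [6,10], then Dawn [7,11], then Orbit [8,12], then River [9,15], then Dawn [13,16]; all 9 songs appear in both, in order, and the DP table's final entry dp[14][16] is also 9, so no common subsequence is longer.

9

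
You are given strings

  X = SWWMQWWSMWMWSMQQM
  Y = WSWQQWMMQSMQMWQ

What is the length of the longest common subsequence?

10

Match S [1,2]; then W [2,3]; then W [3,6]; then M [4,8]; then Q [5,9]; then S [8,10]; then M [9,11]; then M [11,13]; then W [12,14]; then Q [16,15] — 10 characters in the same relative order in both. Since dp[17][15] = 10, nothing longer is possible.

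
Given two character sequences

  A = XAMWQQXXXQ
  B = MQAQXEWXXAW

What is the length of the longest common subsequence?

6

Let dp[i][j] be the LCS length of the first i characters of A and the first j characters of B. dp[i][j] = dp[i-1][j-1]+1 when the i-th and j-th characters match, else max(dp[i-1][j], dp[i][j-1]).
    ·  M  Q  A  Q  X  E  W  X  X  A  W
 ·  0  0  0  0  0  0  0  0  0  0  0  0
 X  0  0  0  0  0  1  1  1  1  1  1  1
 A  0  0  0  1  1  1  1  1  1  1  2  2
 M  0  1  1  1  1  1  1  1  1  1  2  2
 W  0  1  1  1  1  1  1  2  2  2  2  3
 Q  0  1  2  2  2  2  2  2  2  2  2  3
 Q  0  1  2  2  3  3  3  3  3  3  3  3
 X  0  1  2  2  3  4  4  4  4  4  4  4
 X  0  1  2  2  3  4  4  4  5  5  5  5
 X  0  1  2  2  3  4  4  4  5  6  6  6
 Q  0  1  2  2  3  4  4  4  5  6  6  6
dp[10][11] = 6. One LCS (by backtracking along matches): MQQXXX.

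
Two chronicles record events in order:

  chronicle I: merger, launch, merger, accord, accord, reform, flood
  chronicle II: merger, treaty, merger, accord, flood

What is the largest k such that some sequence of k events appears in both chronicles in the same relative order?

Pick merger [1,1], merger [3,3], accord [5,4], flood [7,5]; all 4 events appear in both, in order, and the DP table's final entry dp[7][5] is also 4, so no common subsequence is longer.

4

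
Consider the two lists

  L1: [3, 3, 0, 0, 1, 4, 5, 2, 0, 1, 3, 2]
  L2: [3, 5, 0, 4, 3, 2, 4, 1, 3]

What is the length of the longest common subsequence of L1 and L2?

Taking 3 at L1[1]=L2[1], then 0 at L1[4]=L2[3], then 4 at L1[6]=L2[4], then 2 at L1[8]=L2[6], then 1 at L1[10]=L2[8], then 3 at L1[11]=L2[9] gives a common subsequence of length 6. dp[12][9] = 6 confirms this is the maximum.

6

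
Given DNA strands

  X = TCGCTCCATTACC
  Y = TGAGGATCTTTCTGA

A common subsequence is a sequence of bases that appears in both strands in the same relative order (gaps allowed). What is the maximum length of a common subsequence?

7

Pick T (X #1, Y #1); then G (X #3, Y #5); then C (X #4, Y #8); then T (X #5, Y #11); then C (X #7, Y #12); then T (X #9, Y #13); then A (X #11, Y #15); all 7 bases appear in both, in order. Since dp[13][15] = 7, nothing longer is possible.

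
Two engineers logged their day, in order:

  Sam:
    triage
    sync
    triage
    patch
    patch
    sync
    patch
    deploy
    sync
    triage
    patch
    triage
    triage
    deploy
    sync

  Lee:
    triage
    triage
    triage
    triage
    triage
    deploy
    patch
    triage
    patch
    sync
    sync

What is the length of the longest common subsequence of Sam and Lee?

Taking triage [1,1] → triage [3,2] → triage [10,3] → triage [12,4] → triage [13,5] → deploy [14,6] → sync [15,11] gives a common subsequence of length 7. The LCS DP gives dp[15][11] = 7, so this is optimal.

7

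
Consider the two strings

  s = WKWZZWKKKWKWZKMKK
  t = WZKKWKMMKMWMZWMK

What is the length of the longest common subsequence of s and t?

10

Pick W at s[3]=t[1]; then Z at s[5]=t[2]; then K at s[7]=t[3]; then K at s[8]=t[4]; then K at s[9]=t[6]; then K at s[11]=t[9]; then W at s[12]=t[11]; then Z at s[13]=t[13]; then M at s[15]=t[15]; then K at s[17]=t[16]; all 10 characters appear in both, in order. dp[17][16] = 10 confirms this is the maximum.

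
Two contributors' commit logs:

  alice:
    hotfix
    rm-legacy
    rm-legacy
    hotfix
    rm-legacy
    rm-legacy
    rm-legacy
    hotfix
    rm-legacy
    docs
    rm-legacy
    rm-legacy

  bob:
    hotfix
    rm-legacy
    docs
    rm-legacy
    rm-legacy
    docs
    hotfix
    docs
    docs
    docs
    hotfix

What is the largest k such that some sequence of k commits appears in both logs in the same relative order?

One common subsequence of length 6: hotfix (alice #1, bob #1) → rm-legacy (alice #2, bob #2) → rm-legacy (alice #3, bob #4) → rm-legacy (alice #5, bob #5) → hotfix (alice #8, bob #7) → docs (alice #10, bob #10). The LCS DP gives dp[12][11] = 6, so this is optimal.

6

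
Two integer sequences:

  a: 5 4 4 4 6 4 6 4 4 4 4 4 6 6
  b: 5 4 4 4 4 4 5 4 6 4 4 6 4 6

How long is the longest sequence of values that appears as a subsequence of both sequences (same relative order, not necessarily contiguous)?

11

One common subsequence of length 11: 5 (a #1, b #1), 4 (a #2, b #2), 4 (a #3, b #3), 4 (a #4, b #4), 4 (a #6, b #5), 4 (a #8, b #6), 4 (a #9, b #8), 4 (a #10, b #10), 4 (a #11, b #11), 4 (a #12, b #13), 6 (a #14, b #14). Since dp[14][14] = 11, nothing longer is possible.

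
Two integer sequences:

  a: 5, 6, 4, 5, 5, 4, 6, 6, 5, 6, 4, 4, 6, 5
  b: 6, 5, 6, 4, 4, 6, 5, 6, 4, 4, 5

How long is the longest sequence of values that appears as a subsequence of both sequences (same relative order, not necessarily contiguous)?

Pick 5 (a #1, b #2) → 6 (a #2, b #3) → 4 (a #3, b #4) → 4 (a #6, b #5) → 6 (a #8, b #6) → 5 (a #9, b #7) → 6 (a #10, b #8) → 4 (a #11, b #9) → 4 (a #12, b #10) → 5 (a #14, b #11); all 10 values appear in both, in order, and the DP table's final entry dp[14][11] is also 10, so no common subsequence is longer.

10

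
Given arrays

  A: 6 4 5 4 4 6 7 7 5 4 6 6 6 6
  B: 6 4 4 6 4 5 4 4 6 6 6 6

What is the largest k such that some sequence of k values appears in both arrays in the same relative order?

10

One common subsequence of length 10: 6 [1,1], then 4 [2,2], then 4 [4,3], then 4 [5,5], then 5 [9,6], then 4 [10,8], then 6 [11,9], then 6 [12,10], then 6 [13,11], then 6 [14,12]. Since dp[14][12] = 10, nothing longer is possible.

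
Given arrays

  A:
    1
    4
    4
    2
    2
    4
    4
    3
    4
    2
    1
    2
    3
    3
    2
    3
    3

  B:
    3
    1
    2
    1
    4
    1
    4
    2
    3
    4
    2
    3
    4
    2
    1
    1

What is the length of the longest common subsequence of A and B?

One common subsequence of length 9: 1 at A[1]=B[4], 4 at A[2]=B[5], 4 at A[3]=B[7], 2 at A[4]=B[8], 2 at A[5]=B[11], 3 at A[8]=B[12], 4 at A[9]=B[13], 2 at A[10]=B[14], 1 at A[11]=B[16]. dp[17][16] = 9 confirms this is the maximum.

9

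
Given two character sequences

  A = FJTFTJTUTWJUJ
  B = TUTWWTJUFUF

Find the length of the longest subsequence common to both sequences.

Match T [7,1]; then U [8,2]; then T [9,3]; then W [10,5]; then J [11,7]; then U [12,10] — 6 characters in the same relative order in both. dp[13][11] = 6 confirms this is the maximum.

6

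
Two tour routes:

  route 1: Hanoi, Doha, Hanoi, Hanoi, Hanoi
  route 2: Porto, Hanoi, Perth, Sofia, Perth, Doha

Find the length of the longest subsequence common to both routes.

2

Pick Hanoi (route 1 #1, route 2 #2); then Doha (route 1 #2, route 2 #6); all 2 stops appear in both, in order. dp[5][6] = 2 confirms this is the maximum.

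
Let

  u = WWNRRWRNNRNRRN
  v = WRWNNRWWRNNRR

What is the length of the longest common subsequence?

10

One common subsequence of length 10: W (u #1, v #1); then W (u #2, v #3); then N (u #3, v #5); then R (u #4, v #6); then W (u #6, v #8); then R (u #7, v #9); then N (u #9, v #10); then N (u #11, v #11); then R (u #12, v #12); then R (u #13, v #13). Since dp[14][13] = 10, nothing longer is possible.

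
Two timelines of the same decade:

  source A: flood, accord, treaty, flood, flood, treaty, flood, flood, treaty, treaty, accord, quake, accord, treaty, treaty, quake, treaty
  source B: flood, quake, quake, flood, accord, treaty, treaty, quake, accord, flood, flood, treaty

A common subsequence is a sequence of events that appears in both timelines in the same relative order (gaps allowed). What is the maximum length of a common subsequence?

One common subsequence of length 7: flood (source A #1, source B #4); then accord (source A #2, source B #5); then treaty (source A #3, source B #6); then treaty (source A #6, source B #7); then flood (source A #7, source B #10); then flood (source A #8, source B #11); then treaty (source A #17, source B #12). dp[17][12] = 7 confirms this is the maximum.

7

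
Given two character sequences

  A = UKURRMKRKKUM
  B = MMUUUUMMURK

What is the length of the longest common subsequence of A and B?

5

Let dp[i][j] be the LCS length of the first i characters of A and the first j characters of B. dp[i][j] = dp[i-1][j-1]+1 when the i-th and j-th characters match, else max(dp[i-1][j], dp[i][j-1]).
    ·  M  M  U  U  U  U  M  M  U  R  K
 ·  0  0  0  0  0  0  0  0  0  0  0  0
 U  0  0  0  1  1  1  1  1  1  1  1  1
 K  0  0  0  1  1  1  1  1  1  1  1  2
 U  0  0  0  1  2  2  2  2  2  2  2  2
 R  0  0  0  1  2  2  2  2  2  2  3  3
 R  0  0  0  1  2  2  2  2  2  2  3  3
 M  0  1  1  1  2  2  2  3  3  3  3  3
 K  0  1  1  1  2  2  2  3  3  3  3  4
 R  0  1  1  1  2  2  2  3  3  3  4  4
 K  0  1  1  1  2  2  2  3  3  3  4  5
 K  0  1  1  1  2  2  2  3  3  3  4  5
 U  0  1  1  2  2  3  3  3  3  4  4  5
 M  0  1  2  2  2  3  3  4  4  4  4  5
dp[12][11] = 5. One LCS (by backtracking along matches): UUMRK.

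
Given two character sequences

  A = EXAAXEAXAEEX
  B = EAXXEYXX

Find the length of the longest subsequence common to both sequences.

Taking E [1,1], then X [2,3], then X [5,4], then E [6,5], then X [8,7], then X [12,8] gives a common subsequence of length 6. dp[12][8] = 6 confirms this is the maximum.

6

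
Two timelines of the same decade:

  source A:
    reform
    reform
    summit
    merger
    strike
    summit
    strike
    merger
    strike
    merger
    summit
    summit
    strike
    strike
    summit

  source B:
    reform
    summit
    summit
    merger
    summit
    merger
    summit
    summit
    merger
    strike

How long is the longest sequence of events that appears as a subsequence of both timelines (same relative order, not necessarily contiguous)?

One common subsequence of length 8: reform (source A #1, source B #1) → summit (source A #3, source B #3) → merger (source A #4, source B #4) → summit (source A #6, source B #5) → merger (source A #10, source B #6) → summit (source A #11, source B #7) → summit (source A #12, source B #8) → strike (source A #14, source B #10). dp[15][10] = 8 confirms this is the maximum.

8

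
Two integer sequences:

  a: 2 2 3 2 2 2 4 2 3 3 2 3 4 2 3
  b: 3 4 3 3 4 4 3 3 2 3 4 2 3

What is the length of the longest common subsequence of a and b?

9

Taking 3 (a #3, b #4) → 4 (a #7, b #6) → 3 (a #9, b #7) → 3 (a #10, b #8) → 2 (a #11, b #9) → 3 (a #12, b #10) → 4 (a #13, b #11) → 2 (a #14, b #12) → 3 (a #15, b #13) gives a common subsequence of length 9. The LCS DP gives dp[15][13] = 9, so this is optimal.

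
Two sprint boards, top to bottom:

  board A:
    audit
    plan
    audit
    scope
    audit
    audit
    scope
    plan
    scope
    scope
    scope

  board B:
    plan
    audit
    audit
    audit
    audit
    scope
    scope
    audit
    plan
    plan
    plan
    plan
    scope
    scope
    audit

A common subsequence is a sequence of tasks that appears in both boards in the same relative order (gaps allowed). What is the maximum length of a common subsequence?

8

One common subsequence of length 8: audit [1,2], audit [3,3], audit [5,4], audit [6,5], scope [7,7], plan [8,12], scope [9,13], scope [10,14], and the DP table's final entry dp[11][15] is also 8, so no common subsequence is longer.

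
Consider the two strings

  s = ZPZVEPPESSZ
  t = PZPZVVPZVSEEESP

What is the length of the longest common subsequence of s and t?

7

One common subsequence of length 7: Z at s[1]=t[4]; then P at s[2]=t[7]; then Z at s[3]=t[8]; then V at s[4]=t[9]; then E at s[5]=t[12]; then E at s[8]=t[13]; then S at s[9]=t[14]. Since dp[11][15] = 7, nothing longer is possible.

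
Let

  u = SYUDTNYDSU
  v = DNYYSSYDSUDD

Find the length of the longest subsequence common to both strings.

One common subsequence of length 6: D at u[4]=v[1]; then N at u[6]=v[2]; then Y at u[7]=v[7]; then D at u[8]=v[8]; then S at u[9]=v[9]; then U at u[10]=v[10]. dp[10][12] = 6 confirms this is the maximum.

6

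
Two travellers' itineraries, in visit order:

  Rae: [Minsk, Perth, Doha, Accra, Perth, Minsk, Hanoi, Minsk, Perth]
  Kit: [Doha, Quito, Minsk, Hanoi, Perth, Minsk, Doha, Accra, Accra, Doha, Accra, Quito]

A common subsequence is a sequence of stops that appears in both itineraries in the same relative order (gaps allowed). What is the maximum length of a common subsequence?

4

Taking Minsk [1,3]; then Perth [2,5]; then Doha [3,10]; then Accra [4,11] gives a common subsequence of length 4. dp[9][12] = 4 confirms this is the maximum.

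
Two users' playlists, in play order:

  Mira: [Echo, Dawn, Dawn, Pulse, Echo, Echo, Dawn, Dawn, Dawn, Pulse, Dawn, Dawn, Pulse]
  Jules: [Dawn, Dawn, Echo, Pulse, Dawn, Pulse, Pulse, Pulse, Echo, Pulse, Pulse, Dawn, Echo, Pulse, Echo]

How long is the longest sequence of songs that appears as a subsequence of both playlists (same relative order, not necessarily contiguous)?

7

Taking Echo (Mira #1, Jules #3) → Dawn (Mira #2, Jules #5) → Pulse (Mira #4, Jules #8) → Echo (Mira #5, Jules #9) → Pulse (Mira #10, Jules #11) → Dawn (Mira #11, Jules #12) → Pulse (Mira #13, Jules #14) gives a common subsequence of length 7, and the DP table's final entry dp[13][15] is also 7, so no common subsequence is longer.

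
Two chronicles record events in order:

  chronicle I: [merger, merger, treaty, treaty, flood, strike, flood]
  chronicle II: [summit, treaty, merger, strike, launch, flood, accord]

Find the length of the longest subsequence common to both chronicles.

Match merger [2,3], then strike [6,4], then flood [7,6] — 3 events in the same relative order in both. The LCS DP gives dp[7][7] = 3, so this is optimal.

3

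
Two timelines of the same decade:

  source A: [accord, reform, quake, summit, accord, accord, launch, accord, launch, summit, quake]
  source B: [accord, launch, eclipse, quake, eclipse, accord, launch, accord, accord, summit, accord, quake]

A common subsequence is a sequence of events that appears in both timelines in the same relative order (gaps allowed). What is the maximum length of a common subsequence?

Pick accord (source A #1, source B #1) → quake (source A #3, source B #4) → accord (source A #5, source B #6) → accord (source A #6, source B #8) → accord (source A #8, source B #9) → summit (source A #10, source B #10) → quake (source A #11, source B #12); all 7 events appear in both, in order. The LCS DP gives dp[11][12] = 7, so this is optimal.

7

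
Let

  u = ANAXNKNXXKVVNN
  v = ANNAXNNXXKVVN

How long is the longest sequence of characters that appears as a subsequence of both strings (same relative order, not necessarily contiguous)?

12

Match A (u #1, v #1), then N (u #2, v #3), then A (u #3, v #4), then X (u #4, v #5), then N (u #5, v #6), then N (u #7, v #7), then X (u #8, v #8), then X (u #9, v #9), then K (u #10, v #10), then V (u #11, v #11), then V (u #12, v #12), then N (u #14, v #13) — 12 characters in the same relative order in both. The LCS DP gives dp[14][13] = 12, so this is optimal.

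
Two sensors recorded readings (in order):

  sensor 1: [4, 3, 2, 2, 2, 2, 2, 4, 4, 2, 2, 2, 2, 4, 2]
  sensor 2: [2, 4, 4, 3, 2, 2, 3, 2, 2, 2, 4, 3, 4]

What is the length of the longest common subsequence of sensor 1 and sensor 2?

Taking 4 (sensor 1 #1, sensor 2 #3), then 3 (sensor 1 #2, sensor 2 #4), then 2 (sensor 1 #3, sensor 2 #5), then 2 (sensor 1 #4, sensor 2 #6), then 2 (sensor 1 #5, sensor 2 #8), then 2 (sensor 1 #6, sensor 2 #9), then 2 (sensor 1 #7, sensor 2 #10), then 4 (sensor 1 #8, sensor 2 #11), then 4 (sensor 1 #14, sensor 2 #13) gives a common subsequence of length 9, and the DP table's final entry dp[15][13] is also 9, so no common subsequence is longer.

9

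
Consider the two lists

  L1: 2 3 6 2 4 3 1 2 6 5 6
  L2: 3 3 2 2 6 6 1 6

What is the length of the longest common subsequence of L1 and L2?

5

Let dp[i][j] be the LCS length of the first i values of L1 and the first j values of L2. dp[i][j] = dp[i-1][j-1]+1 when the i-th and j-th values match, else max(dp[i-1][j], dp[i][j-1]).
    ·  3  3  2  2  6  6  1  6
 ·  0  0  0  0  0  0  0  0  0
 2  0  0  0  1  1  1  1  1  1
 3  0  1  1  1  1  1  1  1  1
 6  0  1  1  1  1  2  2  2  2
 2  0  1  1  2  2  2  2  2  2
 4  0  1  1  2  2  2  2  2  2
 3  0  1  2  2  2  2  2  2  2
 1  0  1  2  2  2  2  2  3  3
 2  0  1  2  3  3  3  3  3  3
 6  0  1  2  3  3  4  4  4  4
 5  0  1  2  3  3  4  4  4  4
 6  0  1  2  3  3  4  5  5  5
dp[11][8] = 5. One LCS (by backtracking along matches): 3, 2, 2, 6, 6.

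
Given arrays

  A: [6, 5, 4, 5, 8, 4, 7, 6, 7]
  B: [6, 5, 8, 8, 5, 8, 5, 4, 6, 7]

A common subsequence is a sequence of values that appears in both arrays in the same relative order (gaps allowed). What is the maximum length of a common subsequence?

Let dp[i][j] be the LCS length of the first i values of A and the first j values of B. dp[i][j] = dp[i-1][j-1]+1 when the i-th and j-th values match, else max(dp[i-1][j], dp[i][j-1]).
    ·  6  5  8  8  5  8  5  4  6  7
 ·  0  0  0  0  0  0  0  0  0  0  0
 6  0  1  1  1  1  1  1  1  1  1  1
 5  0  1  2  2  2  2  2  2  2  2  2
 4  0  1  2  2  2  2  2  2  3  3  3
 5  0  1  2  2  2  3  3  3  3  3  3
 8  0  1  2  3  3  3  4  4  4  4  4
 4  0  1  2  3  3  3  4  4  5  5  5
 7  0  1  2  3  3  3  4  4  5  5  6
 6  0  1  2  3  3  3  4  4  5  6  6
 7  0  1  2  3  3  3  4  4  5  6  7
dp[9][10] = 7. One LCS (by backtracking along matches): 6, 5, 5, 8, 4, 6, 7.

7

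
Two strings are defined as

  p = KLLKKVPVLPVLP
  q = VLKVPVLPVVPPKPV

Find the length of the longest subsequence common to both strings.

9

Taking L (p #3, q #2) → K (p #5, q #3) → V (p #6, q #4) → P (p #7, q #5) → V (p #8, q #6) → L (p #9, q #7) → P (p #10, q #8) → V (p #11, q #10) → P (p #13, q #14) gives a common subsequence of length 9. The LCS DP gives dp[13][15] = 9, so this is optimal.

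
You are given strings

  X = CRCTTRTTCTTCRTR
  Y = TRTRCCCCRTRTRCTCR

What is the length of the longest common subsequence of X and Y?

One common subsequence of length 9: C [1,8] → R [2,9] → T [4,10] → T [5,12] → R [6,13] → C [9,14] → T [11,15] → C [12,16] → R [15,17]. dp[15][17] = 9 confirms this is the maximum.

9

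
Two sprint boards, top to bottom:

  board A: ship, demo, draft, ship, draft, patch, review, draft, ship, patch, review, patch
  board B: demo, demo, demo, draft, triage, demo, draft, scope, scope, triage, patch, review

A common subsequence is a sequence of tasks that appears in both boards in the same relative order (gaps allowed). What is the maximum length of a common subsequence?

5

Match demo at board A[2]=board B[3], then draft at board A[3]=board B[4], then draft at board A[5]=board B[7], then patch at board A[10]=board B[11], then review at board A[11]=board B[12] — 5 tasks in the same relative order in both. The LCS DP gives dp[12][12] = 5, so this is optimal.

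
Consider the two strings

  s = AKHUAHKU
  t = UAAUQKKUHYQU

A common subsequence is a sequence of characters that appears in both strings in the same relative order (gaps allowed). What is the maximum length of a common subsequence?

5

Let dp[i][j] be the LCS length of the first i characters of s and the first j characters of t. dp[i][j] = dp[i-1][j-1]+1 when the i-th and j-th characters match, else max(dp[i-1][j], dp[i][j-1]).
    ·  U  A  A  U  Q  K  K  U  H  Y  Q  U
 ·  0  0  0  0  0  0  0  0  0  0  0  0  0
 A  0  0  1  1  1  1  1  1  1  1  1  1  1
 K  0  0  1  1  1  1  2  2  2  2  2  2  2
 H  0  0  1  1  1  1  2  2  2  3  3  3  3
 U  0  1  1  1  2  2  2  2  3  3  3  3  4
 A  0  1  2  2  2  2  2  2  3  3  3  3  4
 H  0  1  2  2  2  2  2  2  3  4  4  4  4
 K  0  1  2  2  2  2  3  3  3  4  4  4  4
 U  0  1  2  2  3  3  3  3  4  4  4  4  5
dp[8][12] = 5. One LCS (by backtracking along matches): AKUHU.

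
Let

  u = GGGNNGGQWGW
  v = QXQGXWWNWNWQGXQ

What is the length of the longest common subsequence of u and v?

5

Pick G (u #1, v #4); then N (u #4, v #8); then N (u #5, v #10); then G (u #6, v #13); then Q (u #8, v #15); all 5 characters appear in both, in order. The LCS DP gives dp[11][15] = 5, so this is optimal.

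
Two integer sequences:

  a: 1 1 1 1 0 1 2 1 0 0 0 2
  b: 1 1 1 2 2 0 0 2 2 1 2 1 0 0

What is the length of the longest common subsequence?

One common subsequence of length 9: 1 (a #1, b #1) → 1 (a #2, b #2) → 1 (a #3, b #3) → 0 (a #5, b #7) → 1 (a #6, b #10) → 2 (a #7, b #11) → 1 (a #8, b #12) → 0 (a #10, b #13) → 0 (a #11, b #14). dp[12][14] = 9 confirms this is the maximum.

9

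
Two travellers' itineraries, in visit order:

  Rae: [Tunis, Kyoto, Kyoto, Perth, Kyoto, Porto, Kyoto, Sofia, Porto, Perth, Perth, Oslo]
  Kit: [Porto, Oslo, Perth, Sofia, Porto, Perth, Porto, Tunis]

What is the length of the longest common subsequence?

Pick Perth (Rae #4, Kit #3); then Sofia (Rae #8, Kit #4); then Porto (Rae #9, Kit #5); then Perth (Rae #10, Kit #6); all 4 stops appear in both, in order. The LCS DP gives dp[12][8] = 4, so this is optimal.

4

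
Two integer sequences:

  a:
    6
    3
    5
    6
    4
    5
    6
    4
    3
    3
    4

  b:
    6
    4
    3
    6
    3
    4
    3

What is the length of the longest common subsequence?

5

One common subsequence of length 5: 6 (a #1, b #1); then 3 (a #2, b #3); then 6 (a #4, b #4); then 4 (a #8, b #6); then 3 (a #10, b #7). The LCS DP gives dp[11][7] = 5, so this is optimal.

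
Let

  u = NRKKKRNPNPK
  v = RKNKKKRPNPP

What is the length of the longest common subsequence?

8

Taking N at u[1]=v[3]; then K at u[3]=v[4]; then K at u[4]=v[5]; then K at u[5]=v[6]; then R at u[6]=v[7]; then N at u[7]=v[9]; then P at u[8]=v[10]; then P at u[10]=v[11] gives a common subsequence of length 8, and the DP table's final entry dp[11][11] is also 8, so no common subsequence is longer.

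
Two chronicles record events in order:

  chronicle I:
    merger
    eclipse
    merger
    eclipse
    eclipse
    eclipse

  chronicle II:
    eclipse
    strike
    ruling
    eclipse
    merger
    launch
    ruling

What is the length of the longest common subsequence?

2

Match eclipse [2,4], merger [3,5] — 2 events in the same relative order in both. The LCS DP gives dp[6][7] = 2, so this is optimal.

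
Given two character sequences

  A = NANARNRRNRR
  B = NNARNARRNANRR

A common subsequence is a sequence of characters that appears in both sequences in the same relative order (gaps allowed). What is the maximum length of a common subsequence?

10

Let dp[i][j] be the LCS length of the first i characters of A and the first j characters of B. dp[i][j] = dp[i-1][j-1]+1 when the i-th and j-th characters match, else max(dp[i-1][j], dp[i][j-1]).
    ·  N  N  A  R  N  A  R  R  N  A  N  R  R
 ·  0  0  0  0  0  0  0  0  0  0  0  0  0  0
 N  0  1  1  1  1  1  1  1  1  1  1  1  1  1
 A  0  1  1  2  2  2  2  2  2  2  2  2  2  2
 N  0  1  2  2  2  3  3  3  3  3  3  3  3  3
 A  0  1  2  3  3  3  4  4  4  4  4  4  4  4
 R  0  1  2  3  4  4  4  5  5  5  5  5  5  5
 N  0  1  2  3  4  5  5  5  5  6  6  6  6  6
 R  0  1  2  3  4  5  5  6  6  6  6  6  7  7
 R  0  1  2  3  4  5  5  6  7  7  7  7  7  8
 N  0  1  2  3  4  5  5  6  7  8  8  8  8  8
 R  0  1  2  3  4  5  5  6  7  8  8  8  9  9
 R  0  1  2  3  4  5  5  6  7  8  8  8  9 10
dp[11][13] = 10. One LCS (by backtracking along matches): NNARNRRNRR.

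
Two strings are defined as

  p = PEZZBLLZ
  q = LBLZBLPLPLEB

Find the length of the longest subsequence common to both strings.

Let dp[i][j] be the LCS length of the first i characters of p and the first j characters of q. dp[i][j] = dp[i-1][j-1]+1 when the i-th and j-th characters match, else max(dp[i-1][j], dp[i][j-1]).
    ·  L  B  L  Z  B  L  P  L  P  L  E  B
 ·  0  0  0  0  0  0  0  0  0  0  0  0  0
 P  0  0  0  0  0  0  0  1  1  1  1  1  1
 E  0  0  0  0  0  0  0  1  1  1  1  2  2
 Z  0  0  0  0  1  1  1  1  1  1  1  2  2
 Z  0  0  0  0  1  1  1  1  1  1  1  2  2
 B  0  0  1  1  1  2  2  2  2  2  2  2  3
 L  0  1  1  2  2  2  3  3  3  3  3  3  3
 L  0  1  1  2  2  2  3  3  4  4  4  4  4
 Z  0  1  1  2  3  3  3  3  4  4  4  4  4
dp[8][12] = 4. One LCS (by backtracking along matches): ZBLL.

4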